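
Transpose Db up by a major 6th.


Reasoning:
major 6th: 6 letter names, 9 semitones
Letter: D + 5 → B
Pitch: Db + 9 semitones, spelled as a B → Bb
= Bb


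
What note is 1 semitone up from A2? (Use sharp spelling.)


A2: chromatic position 9 in octave 2 → absolute = 2×12 + 9 = 33
Transpose up 1: 33 + 1 = 34
34 = 2×12 + 10 → A# in octave 2
Result = A#2


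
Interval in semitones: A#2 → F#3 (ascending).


Absolute semitone position = octave×12 + chromatic position
A#2: 2×12 + 10 = 34
F#3: 3×12 + 6 = 42
Difference = 42 - 34 = 8
= 8 semitones


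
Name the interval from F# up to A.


Step by step:
Letter names: F → A spans 3 letter names → a 3rd
Semitones: F# → A = 3 half-steps
A 3rd of 3 semitones is a minor 3rd
= minor 3rd


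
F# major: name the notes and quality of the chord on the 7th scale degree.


Solution.
F# major scale: F# G# A# B C# D# E#
Diatonic triad on degree 7 stacks scale notes 7, 2, 4: E# G# B
E#→G# = 3 semitones; E#→B = 6 semitones → diminished triad
= E# G# B (diminished)


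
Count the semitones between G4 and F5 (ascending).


Absolute semitone position = octave×12 + chromatic position
G4: 4×12 + 7 = 55
F5: 5×12 + 5 = 65
Difference = 65 - 55 = 10
= 10 semitones


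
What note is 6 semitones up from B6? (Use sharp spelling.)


Step by step:
B6: chromatic position 11 in octave 6 → absolute = 6×12 + 11 = 83
Transpose up 6: 83 + 6 = 89
89 = 7×12 + 5 → F in octave 7
Result = F7


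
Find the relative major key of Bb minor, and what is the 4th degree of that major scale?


Step by step:
The relative major shares the key signature and is a minor 3rd above the minor tonic
A minor 3rd above Bb is Db
→ relative major of Bb minor is Db major
Db major scale: Db Eb F Gb Ab Bb C
= Db major; 4th degree = Gb


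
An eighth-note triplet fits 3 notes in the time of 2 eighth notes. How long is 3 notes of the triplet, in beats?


Solution.
Triplet: 3 notes occupy the space of 2 eighth notes
Space = 2 × 1/2 = 1 beat
Each triplet note = 1 / 3 = 1/3 beats
3 notes = 3 × 1/3 = 1
= 1 beat


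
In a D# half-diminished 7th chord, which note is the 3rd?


Reasoning:
Half-diminished 7th chord = root + minor 3rd + diminished 5th + minor 7th
Seventh chords stack in thirds, so the letter names are D-F-A-C
Root: D#
Minor 3rd above D#: F#
Diminished 5th above D#: A
Minor 7th above D#: C#
The 3rd = F#


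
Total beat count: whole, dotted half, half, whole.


Working:
Beat values:
  whole = 4 beats
  dotted half = 3 beats
  half = 2 beats
  whole = 4 beats
Sum = 4 + 3 + 2 + 4
= 13 beats


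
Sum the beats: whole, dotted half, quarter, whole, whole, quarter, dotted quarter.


Working:
Beat values:
  whole = 4 beats
  dotted half = 3 beats
  quarter = 1 beat
  whole = 4 beats
  whole = 4 beats
  quarter = 1 beat
  dotted quarter = 1.5 beats
Sum = 4 + 3 + 1 + 4 + 4 + 1 + 1.5
= 18.5 beats


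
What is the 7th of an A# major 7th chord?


Step by step:
Major 7th chord = root + major 3rd + perfect 5th + major 7th
Seventh chords stack in thirds, so the letter names are A-C-E-G
Root: A#
Major 3rd above A#: C##
Perfect 5th above A#: E#
Major 7th above A#: G##
The 7th = G##


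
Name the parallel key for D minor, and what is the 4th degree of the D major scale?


Parallel keys share the same tonic but differ in mode
D minor → parallel is D major
D major scale: D E F# G A B C#
= D major; 4th degree = G


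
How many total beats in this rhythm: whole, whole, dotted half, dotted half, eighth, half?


Reasoning:
Beat values:
  whole = 4 beats
  whole = 4 beats
  dotted half = 3 beats
  dotted half = 3 beats
  eighth = 0.5 beats
  half = 2 beats
Sum = 4 + 4 + 3 + 3 + 0.5 + 2
= 16.5 beats


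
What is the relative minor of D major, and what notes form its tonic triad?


Reasoning:
The relative minor shares the major's key signature and starts on its 6th degree
6th degree = a major 6th above the tonic; a major 6th above D is B
→ relative minor of D major is B minor
Tonic triad of B minor = root + minor 3rd + perfect 5th = B D F#
= B minor; triad = B D F#


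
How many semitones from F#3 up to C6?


Step by step:
Absolute semitone position = octave×12 + chromatic position
F#3: 3×12 + 6 = 42
C6: 6×12 + 0 = 72
Difference = 72 - 42 = 30
= 30 semitones


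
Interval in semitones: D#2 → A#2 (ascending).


Reasoning:
Absolute semitone position = octave×12 + chromatic position
D#2: 2×12 + 3 = 27
A#2: 2×12 + 10 = 34
Difference = 34 - 27 = 7
= 7 semitones


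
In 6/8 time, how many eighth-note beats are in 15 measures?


Let's work it out.
Time signature 6/8: the bottom number 8 means the eighth note gets one count
The top number 6 means 6 eighth-note beats per measure
Total = 6 × 15 measures
= 90 eighth-note beats


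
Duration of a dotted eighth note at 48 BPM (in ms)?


Reasoning:
One quarter-note beat = 60000 / BPM = 60000 / 48 ms
Dotted eighth note = 3/4 × quarter note
Duration = 3/4 × 60000 / 48 = 45000 / 48
= 937.5 ms


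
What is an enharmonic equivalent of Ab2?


Reasoning:
Enharmonic notes sound the same pitch but are spelled with different letter names
Ab and G# name the same pitch class
= G#2


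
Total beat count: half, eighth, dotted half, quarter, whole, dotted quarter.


Beat values:
  half = 2 beats
  eighth = 0.5 beats
  dotted half = 3 beats
  quarter = 1 beat
  whole = 4 beats
  dotted quarter = 1.5 beats
Sum = 2 + 0.5 + 3 + 1 + 4 + 1.5
= 12 beats


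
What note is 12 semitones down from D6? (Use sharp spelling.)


D6: chromatic position 2 in octave 6 → absolute = 6×12 + 2 = 74
Transpose down 12: 74 - 12 = 62
62 = 5×12 + 2 → D in octave 5
Result = D5


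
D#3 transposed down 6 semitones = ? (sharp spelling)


Solution.
D#3: chromatic position 3 in octave 3 → absolute = 3×12 + 3 = 39
Transpose down 6: 39 - 6 = 33
33 = 2×12 + 9 → A in octave 2
Result = A2


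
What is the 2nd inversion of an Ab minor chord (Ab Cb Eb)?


Let's work it out.
Root position: Ab Cb Eb
2nd inversion: move root and 3rd up an octave
Bass note: Eb
Notes (bottom to top) = Eb Ab Cb


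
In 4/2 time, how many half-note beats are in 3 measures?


Step by step:
Time signature 4/2: the bottom number 2 means the half note gets one count
The top number 4 means 4 half-note beats per measure
Total = 4 × 3 measures
= 12 half-note beats


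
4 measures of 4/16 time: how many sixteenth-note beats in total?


Time signature 4/16: the bottom number 16 means the sixteenth note gets one count
The top number 4 means 4 sixteenth-note beats per measure
Total = 4 × 4 measures
= 16 sixteenth-note beats


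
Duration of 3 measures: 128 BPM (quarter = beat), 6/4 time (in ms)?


Let's work it out.
Quarter-note beat duration = 60000 / 128 ms
Beats per measure (6/4) = 6
One measure = 6 × 60000 / 128 = 360000 / 128 ms
3 measures = 3 × 360000 / 128 = 1080000 / 128
= 8437.5 ms


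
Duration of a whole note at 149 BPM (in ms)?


One quarter-note beat = 60000 / BPM = 60000 / 149 ms
Whole note = 4 × quarter note
Duration = 4 × 60000 / 149 = 240000 / 149
= 1610.7 ms


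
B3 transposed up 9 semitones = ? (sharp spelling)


Solution.
B3: chromatic position 11 in octave 3 → absolute = 3×12 + 11 = 47
Transpose up 9: 47 + 9 = 56
56 = 4×12 + 8 → G# in octave 4
Result = G#4


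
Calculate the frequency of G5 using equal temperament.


Step by step:
f = 440 × 2^(n/12) where n = semitones from A4
G5: 10 semitones from A4
f = 440 × 2^(10/12)
f = 783.99 Hz


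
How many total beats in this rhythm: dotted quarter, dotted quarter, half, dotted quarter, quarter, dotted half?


Working:
Beat values:
  dotted quarter = 1.5 beats
  dotted quarter = 1.5 beats
  half = 2 beats
  dotted quarter = 1.5 beats
  quarter = 1 beat
  dotted half = 3 beats
Sum = 1.5 + 1.5 + 2 + 1.5 + 1 + 3
= 10.5 beats


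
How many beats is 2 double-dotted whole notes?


Reasoning:
Base whole note = 4 beats
Dot 1 adds half the previous value: +2
Dot 2 adds half the previous value: +1
One double-dotted whole = 4 + 2 + 1 = 7
2 of them = 2 × 7 = 14
= 14 beats


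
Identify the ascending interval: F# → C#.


Working:
Letter names: F → C spans 5 letter names → a 5th
Semitones: F# → C# = 7 half-steps
A 5th of 7 semitones is a perfect 5th
= perfect 5th


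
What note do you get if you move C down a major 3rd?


major 3rd: 3 letter names, 4 semitones
Letter: C - 2 → A
Pitch: C - 4 semitones, spelled as an A → Ab
= Ab


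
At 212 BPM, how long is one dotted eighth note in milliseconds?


Let's work it out.
One quarter-note beat = 60000 / BPM = 60000 / 212 ms
Dotted eighth note = 3/4 × quarter note
Duration = 3/4 × 60000 / 212 = 45000 / 212
= 212.3 ms


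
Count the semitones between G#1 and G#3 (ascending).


Absolute semitone position = octave×12 + chromatic position
G#1: 1×12 + 8 = 20
G#3: 3×12 + 8 = 44
Difference = 44 - 20 = 24
= 24 semitones


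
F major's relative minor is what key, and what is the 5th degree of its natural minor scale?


Step by step:
The relative minor shares the major's key signature and starts on its 6th degree
6th degree = a major 6th above the tonic; a major 6th above F is D
→ relative minor of F major is D minor
D natural minor scale: D E F G A Bb C
= D minor; 5th degree = A


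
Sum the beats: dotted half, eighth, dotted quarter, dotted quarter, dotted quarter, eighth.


Solution.
Beat values:
  dotted half = 3 beats
  eighth = 0.5 beats
  dotted quarter = 1.5 beats
  dotted quarter = 1.5 beats
  dotted quarter = 1.5 beats
  eighth = 0.5 beats
Sum = 3 + 0.5 + 1.5 + 1.5 + 1.5 + 0.5
= 8.5 beats


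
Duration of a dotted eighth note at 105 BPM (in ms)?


Let's work it out.
One quarter-note beat = 60000 / BPM = 60000 / 105 ms
Dotted eighth note = 3/4 × quarter note
Duration = 3/4 × 60000 / 105 = 45000 / 105
= 428.6 ms


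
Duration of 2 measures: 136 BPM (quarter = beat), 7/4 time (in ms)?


Solution.
Quarter-note beat duration = 60000 / 136 ms
Beats per measure (7/4) = 7
One measure = 7 × 60000 / 136 = 420000 / 136 ms
2 measures = 2 × 420000 / 136 = 840000 / 136
= 6176.5 ms


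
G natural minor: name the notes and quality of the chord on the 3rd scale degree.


Solution.
G natural minor scale: G A Bb C D Eb F
Diatonic triad on degree 3 stacks scale notes 3, 5, 7: Bb D F
Bb→D = 4 semitones; Bb→F = 7 semitones → major triad
= Bb D F (major)


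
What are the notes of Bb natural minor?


Natural minor scale pattern: W-H-W-W-H-W-W (2-1-2-2-1-2-2 semitones)
Starting from Bb:
  Bb + 2 semitones → C
  C + 1 semitone → Db
  Db + 2 semitones → Eb
  Eb + 2 semitones → F
  F + 1 semitone → Gb
  Gb + 2 semitones → Ab
  Ab + 2 semitones → Bb
Scale = Bb C Db Eb F Gb Ab


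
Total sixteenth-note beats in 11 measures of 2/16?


Working:
Time signature 2/16: the bottom number 16 means the sixteenth note gets one count
The top number 2 means 2 sixteenth-note beats per measure
Total = 2 × 11 measures
= 22 sixteenth-note beats


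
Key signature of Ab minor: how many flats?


Flat minor keys: A(0), D(1), G(2), C(3), F(4), Bb(5), Eb(6), Ab(7)
Ab minor has 7 flats
Order of flats: Bb Eb Ab Db Gb Cb Fb → first 7: Bb, Eb, Ab, Db, Gb, Cb, Fb
= 7 flats


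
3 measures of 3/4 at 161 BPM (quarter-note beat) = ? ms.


Working:
Quarter-note beat duration = 60000 / 161 ms
Beats per measure (3/4) = 3
One measure = 3 × 60000 / 161 = 180000 / 161 ms
3 measures = 3 × 180000 / 161 = 540000 / 161
= 3354.0 ms


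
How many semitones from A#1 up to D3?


Step by step:
Absolute semitone position = octave×12 + chromatic position
A#1: 1×12 + 10 = 22
D3: 3×12 + 2 = 38
Difference = 38 - 22 = 16
= 16 semitones


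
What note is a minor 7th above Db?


Working:
A 7th spans 7 letter names, so from D we land on C
A minor 7th = 10 semitones above Db
Spell C at that pitch: Cb
= Cb


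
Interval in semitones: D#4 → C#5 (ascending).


Reasoning:
Absolute semitone position = octave×12 + chromatic position
D#4: 4×12 + 3 = 51
C#5: 5×12 + 1 = 61
Difference = 61 - 51 = 10
= 10 semitones


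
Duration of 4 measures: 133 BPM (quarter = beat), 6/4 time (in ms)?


Quarter-note beat duration = 60000 / 133 ms
Beats per measure (6/4) = 6
One measure = 6 × 60000 / 133 = 360000 / 133 ms
4 measures = 4 × 360000 / 133 = 1440000 / 133
= 10827.1 ms


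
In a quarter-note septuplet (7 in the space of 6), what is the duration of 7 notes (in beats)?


Septuplet: 7 notes occupy the space of 6 quarter notes
Space = 6 × 1 = 6 beats
Each septuplet note = 6 / 7 = 6/7 beats
7 notes = 7 × 6/7 = 6
= 6 beats


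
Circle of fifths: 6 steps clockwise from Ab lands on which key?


Working:
Each clockwise step on the circle of fifths moves up a perfect 5th
From Ab: Ab → Eb → Bb → F → C → G → D
= D


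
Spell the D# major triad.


Reasoning:
Major triad = root + major 3rd (4 semitones) + perfect 5th (7 semitones)
A triad on D# stacks thirds, so the chord tones use letter names D-F-A
Root: D#
Major 3rd above D#: F##
Perfect 5th above D#: A#
Chord = D# F## A#


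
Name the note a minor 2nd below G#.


Working:
A 2nd spans 2 letter names, so from G we land on F
A minor 2nd = 1 semitone below G#
Spell F at that pitch: F##
= F##


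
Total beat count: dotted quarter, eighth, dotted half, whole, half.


Step by step:
Beat values:
  dotted quarter = 1.5 beats
  eighth = 0.5 beats
  dotted half = 3 beats
  whole = 4 beats
  half = 2 beats
Sum = 1.5 + 0.5 + 3 + 4 + 2
= 11 beats


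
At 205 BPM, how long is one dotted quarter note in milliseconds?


Step by step:
One quarter-note beat = 60000 / BPM = 60000 / 205 ms
Dotted quarter note = 3/2 × quarter note
Duration = 3/2 × 60000 / 205 = 90000 / 205
= 439.0 ms


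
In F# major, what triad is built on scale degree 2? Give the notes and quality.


Solution.
F# major scale: F# G# A# B C# D# E#
Diatonic triad on degree 2 stacks scale notes 2, 4, 6: G# B D#
G#→B = 3 semitones; G#→D# = 7 semitones → minor triad
= G# B D# (minor)


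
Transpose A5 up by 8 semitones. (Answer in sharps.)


A5: chromatic position 9 in octave 5 → absolute = 5×12 + 9 = 69
Transpose up 8: 69 + 8 = 77
77 = 6×12 + 5 → F in octave 6
Result = F6


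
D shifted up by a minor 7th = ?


Step by step:
minor 7th: 7 letter names, 10 semitones
Letter: D + 6 → C
Pitch: D + 10 semitones, spelled as a C → C
= C


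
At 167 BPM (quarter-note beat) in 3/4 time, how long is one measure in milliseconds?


Working:
Quarter-note beat duration = 60000 / 167 ms
Beats per measure (3/4) = 3
One measure = 3 × 60000 / 167 = 180000 / 167 ms
= 1077.8 ms


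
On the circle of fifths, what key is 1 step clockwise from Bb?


Solution.
Each clockwise step on the circle of fifths moves up a perfect 5th
From Bb: Bb → F
= F


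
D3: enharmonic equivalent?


Working:
Enharmonic notes sound the same pitch but are spelled with different letter names
D and Ebb name the same pitch class
= Ebb3


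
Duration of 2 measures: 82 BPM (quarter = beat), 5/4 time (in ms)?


Quarter-note beat duration = 60000 / 82 ms
Beats per measure (5/4) = 5
One measure = 5 × 60000 / 82 = 300000 / 82 ms
2 measures = 2 × 300000 / 82 = 600000 / 82
= 7317.1 ms


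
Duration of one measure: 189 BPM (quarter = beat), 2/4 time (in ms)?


Let's work it out.
Quarter-note beat duration = 60000 / 189 ms
Beats per measure (2/4) = 2
One measure = 2 × 60000 / 189 = 120000 / 189 ms
= 634.9 ms


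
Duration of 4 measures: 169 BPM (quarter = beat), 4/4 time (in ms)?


Solution.
Quarter-note beat duration = 60000 / 169 ms
Beats per measure (4/4) = 4
One measure = 4 × 60000 / 169 = 240000 / 169 ms
4 measures = 4 × 240000 / 169 = 960000 / 169
= 5680.5 ms


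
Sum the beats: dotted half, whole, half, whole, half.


Reasoning:
Beat values:
  dotted half = 3 beats
  whole = 4 beats
  half = 2 beats
  whole = 4 beats
  half = 2 beats
Sum = 3 + 4 + 2 + 4 + 2
= 15 beats


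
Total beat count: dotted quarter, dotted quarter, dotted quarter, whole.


Working:
Beat values:
  dotted quarter = 1.5 beats
  dotted quarter = 1.5 beats
  dotted quarter = 1.5 beats
  whole = 4 beats
Sum = 1.5 + 1.5 + 1.5 + 4
= 8.5 beats


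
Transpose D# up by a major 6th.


major 6th: 6 letter names, 9 semitones
Letter: D + 5 → B
Pitch: D# + 9 semitones, spelled as a B → B#
= B#


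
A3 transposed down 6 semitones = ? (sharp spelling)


Working:
A3: chromatic position 9 in octave 3 → absolute = 3×12 + 9 = 45
Transpose down 6: 45 - 6 = 39
39 = 3×12 + 3 → D# in octave 3
Result = D#3


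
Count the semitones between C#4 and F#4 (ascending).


Solution.
Absolute semitone position = octave×12 + chromatic position
C#4: 4×12 + 1 = 49
F#4: 4×12 + 6 = 54
Difference = 54 - 49 = 5
= 5 semitones


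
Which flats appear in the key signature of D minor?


Reasoning:
Flat minor keys: A(0), D(1), G(2), C(3), F(4), Bb(5), Eb(6), Ab(7)
D minor has 1 flat
Order of flats: Bb Eb Ab Db Gb Cb Fb → first 1: Bb
= Bb


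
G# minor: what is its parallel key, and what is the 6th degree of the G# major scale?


Reasoning:
Parallel keys share the same tonic but differ in mode
G# minor → parallel is G# major
G# major scale: G# A# B# C# D# E# F##
= G# major; 6th degree = E#


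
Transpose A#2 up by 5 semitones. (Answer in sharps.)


Working:
A#2: chromatic position 10 in octave 2 → absolute = 2×12 + 10 = 34
Transpose up 5: 34 + 5 = 39
39 = 3×12 + 3 → D# in octave 3
Result = D#3


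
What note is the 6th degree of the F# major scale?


Working:
Major scale pattern: W-W-H-W-W-W-H (2-2-1-2-2-2-1 semitones)
Starting from F#:
  F# + 2 semitones → G#
  G# + 2 semitones → A#
  A# + 1 semitone → B
  B + 2 semitones → C#
  C# + 2 semitones → D#
  D# + 2 semitones → E#
  E# + 1 semitone → F#
Scale: F# G# A# B C# D# E#
Degree 6 = D#


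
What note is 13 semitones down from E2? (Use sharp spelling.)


E2: chromatic position 4 in octave 2 → absolute = 2×12 + 4 = 28
Transpose down 13: 28 - 13 = 15
15 = 1×12 + 3 → D# in octave 1
Result = D#1


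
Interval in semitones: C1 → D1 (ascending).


Reasoning:
Absolute semitone position = octave×12 + chromatic position
C1: 1×12 + 0 = 12
D1: 1×12 + 2 = 14
Difference = 14 - 12 = 2
= 2 semitones


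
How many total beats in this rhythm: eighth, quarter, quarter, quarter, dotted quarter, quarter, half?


Step by step:
Beat values:
  eighth = 0.5 beats
  quarter = 1 beat
  quarter = 1 beat
  quarter = 1 beat
  dotted quarter = 1.5 beats
  quarter = 1 beat
  half = 2 beats
Sum = 0.5 + 1 + 1 + 1 + 1.5 + 1 + 2
= 8 beats


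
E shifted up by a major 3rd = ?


major 3rd: 3 letter names, 4 semitones
Letter: E + 2 → G
Pitch: E + 4 semitones, spelled as a G → G#
= G#


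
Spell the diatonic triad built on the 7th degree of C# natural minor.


Let's work it out.
C# natural minor scale: C# D# E F# G# A B
Diatonic triad on degree 7 stacks scale notes 7, 2, 4: B D# F#
B→D# = 4 semitones; B→F# = 7 semitones → major triad
= B D# F# (major)


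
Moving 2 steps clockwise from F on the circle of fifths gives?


Each clockwise step on the circle of fifths moves up a perfect 5th
From F: F → C → G
= G


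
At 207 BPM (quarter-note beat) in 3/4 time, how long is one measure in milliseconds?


Reasoning:
Quarter-note beat duration = 60000 / 207 ms
Beats per measure (3/4) = 3
One measure = 3 × 60000 / 207 = 180000 / 207 ms
= 869.6 ms


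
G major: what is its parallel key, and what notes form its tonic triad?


Working:
Parallel keys share the same tonic but differ in mode
G major → parallel is G minor
Tonic triad of G minor = G Bb D
= G minor; triad = G Bb D


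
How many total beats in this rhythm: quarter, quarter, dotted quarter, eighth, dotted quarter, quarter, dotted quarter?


Reasoning:
Beat values:
  quarter = 1 beat
  quarter = 1 beat
  dotted quarter = 1.5 beats
  eighth = 0.5 beats
  dotted quarter = 1.5 beats
  quarter = 1 beat
  dotted quarter = 1.5 beats
Sum = 1 + 1 + 1.5 + 0.5 + 1.5 + 1 + 1.5
= 8 beats


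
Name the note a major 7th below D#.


Step by step:
A 7th spans 7 letter names, so from D we land on E
A major 7th = 11 semitones below D#
Spell E at that pitch: E
= E


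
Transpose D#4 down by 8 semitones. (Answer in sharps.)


Step by step:
D#4: chromatic position 3 in octave 4 → absolute = 4×12 + 3 = 51
Transpose down 8: 51 - 8 = 43
43 = 3×12 + 7 → G in octave 3
Result = G3


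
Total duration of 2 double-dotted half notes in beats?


Step by step:
Base half note = 2 beats
Dot 1 adds half the previous value: +1
Dot 2 adds half the previous value: +1/2
One double-dotted half = 2 + 1 + 1/2 = 7/2
2 of them = 2 × 7/2 = 7
= 7 beats


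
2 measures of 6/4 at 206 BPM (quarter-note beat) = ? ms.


Let's work it out.
Quarter-note beat duration = 60000 / 206 ms
Beats per measure (6/4) = 6
One measure = 6 × 60000 / 206 = 360000 / 206 ms
2 measures = 2 × 360000 / 206 = 720000 / 206
= 3495.1 ms


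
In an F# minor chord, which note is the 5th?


Let's work it out.
Minor triad = root + minor 3rd (3 semitones) + perfect 5th (7 semitones)
A triad on F# stacks thirds, so the chord tones use letter names F-A-C
Root: F#
Minor 3rd above F#: A
Perfect 5th above F#: C#
The 5th = C#


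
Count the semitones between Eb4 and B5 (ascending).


Absolute semitone position = octave×12 + chromatic position
Eb4: 4×12 + 3 = 51
B5: 5×12 + 11 = 71
Difference = 71 - 51 = 20
= 20 semitones


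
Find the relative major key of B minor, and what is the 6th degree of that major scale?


Let's work it out.
The relative major shares the key signature and is a minor 3rd above the minor tonic
A minor 3rd above B is D
→ relative major of B minor is D major
D major scale: D E F# G A B C#
= D major; 6th degree = B


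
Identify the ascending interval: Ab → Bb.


Working:
Letter names: A → B spans 2 letter names → a 2nd
Semitones: Ab → Bb = 2 half-steps
A 2nd of 2 semitones is a major 2nd
= major 2nd


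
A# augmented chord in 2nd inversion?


Root position: A# C## E##
2nd inversion: move root and 3rd up an octave
Bass note: E##
Notes (bottom to top) = E## A# C##


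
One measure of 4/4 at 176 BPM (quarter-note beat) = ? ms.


Step by step:
Quarter-note beat duration = 60000 / 176 ms
Beats per measure (4/4) = 4
One measure = 4 × 60000 / 176 = 240000 / 176 ms
= 1363.6 ms


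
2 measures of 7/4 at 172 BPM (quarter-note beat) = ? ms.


Working:
Quarter-note beat duration = 60000 / 172 ms
Beats per measure (7/4) = 7
One measure = 7 × 60000 / 172 = 420000 / 172 ms
2 measures = 2 × 420000 / 172 = 840000 / 172
= 4883.7 ms


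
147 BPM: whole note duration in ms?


One quarter-note beat = 60000 / BPM = 60000 / 147 ms
Whole note = 4 × quarter note
Duration = 4 × 60000 / 147 = 240000 / 147
= 1632.7 ms


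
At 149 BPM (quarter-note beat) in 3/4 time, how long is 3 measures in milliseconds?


Reasoning:
Quarter-note beat duration = 60000 / 149 ms
Beats per measure (3/4) = 3
One measure = 3 × 60000 / 149 = 180000 / 149 ms
3 measures = 3 × 180000 / 149 = 540000 / 149
= 3624.2 ms


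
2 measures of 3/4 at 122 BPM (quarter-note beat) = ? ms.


Quarter-note beat duration = 60000 / 122 ms
Beats per measure (3/4) = 3
One measure = 3 × 60000 / 122 = 180000 / 122 ms
2 measures = 2 × 180000 / 122 = 360000 / 122
= 2950.8 ms


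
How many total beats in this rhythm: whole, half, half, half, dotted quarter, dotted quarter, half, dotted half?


Step by step:
Beat values:
  whole = 4 beats
  half = 2 beats
  half = 2 beats
  half = 2 beats
  dotted quarter = 1.5 beats
  dotted quarter = 1.5 beats
  half = 2 beats
  dotted half = 3 beats
Sum = 4 + 2 + 2 + 2 + 1.5 + 1.5 + 2 + 3
= 18 beats


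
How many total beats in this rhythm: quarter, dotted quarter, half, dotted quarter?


Reasoning:
Beat values:
  quarter = 1 beat
  dotted quarter = 1.5 beats
  half = 2 beats
  dotted quarter = 1.5 beats
Sum = 1 + 1.5 + 2 + 1.5
= 6 beats


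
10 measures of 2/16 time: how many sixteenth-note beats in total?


Working:
Time signature 2/16: the bottom number 16 means the sixteenth note gets one count
The top number 2 means 2 sixteenth-note beats per measure
Total = 2 × 10 measures
= 20 sixteenth-note beats


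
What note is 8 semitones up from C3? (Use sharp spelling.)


Working:
C3: chromatic position 0 in octave 3 → absolute = 3×12 + 0 = 36
Transpose up 8: 36 + 8 = 44
44 = 3×12 + 8 → G# in octave 3
Result = G#3


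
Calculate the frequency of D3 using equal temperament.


Working:
f = 440 × 2^(n/12) where n = semitones from A4
D3: -19 semitones from A4
f = 440 × 2^(-19/12)
f = 146.83 Hz


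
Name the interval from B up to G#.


Solution.
Letter names: B → G spans 6 letter names → a 6th
Semitones: B → G# = 9 half-steps
A 6th of 9 semitones is a major 6th
= major 6th


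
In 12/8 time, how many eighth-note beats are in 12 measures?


Working:
Time signature 12/8: the bottom number 8 means the eighth note gets one count
The top number 12 means 12 eighth-note beats per measure
Total = 12 × 12 measures
= 144 eighth-note beats


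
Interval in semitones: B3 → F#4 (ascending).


Absolute semitone position = octave×12 + chromatic position
B3: 3×12 + 11 = 47
F#4: 4×12 + 6 = 54
Difference = 54 - 47 = 7
= 7 semitones


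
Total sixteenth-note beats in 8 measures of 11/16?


Let's work it out.
Time signature 11/16: the bottom number 16 means the sixteenth note gets one count
The top number 11 means 11 sixteenth-note beats per measure
Total = 11 × 8 measures
= 88 sixteenth-note beats


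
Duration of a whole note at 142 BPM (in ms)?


Reasoning:
One quarter-note beat = 60000 / BPM = 60000 / 142 ms
Whole note = 4 × quarter note
Duration = 4 × 60000 / 142 = 240000 / 142
= 1690.1 ms


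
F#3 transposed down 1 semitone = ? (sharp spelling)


Working:
F#3: chromatic position 6 in octave 3 → absolute = 3×12 + 6 = 42
Transpose down 1: 42 - 1 = 41
41 = 3×12 + 5 → F in octave 3
Result = F3


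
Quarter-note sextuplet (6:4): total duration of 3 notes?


Solution.
Sextuplet: 6 notes occupy the space of 4 quarter notes
Space = 4 × 1 = 4 beats
Each sextuplet note = 4 / 6 = 2/3 beats
3 notes = 3 × 2/3 = 2
= 2 beats


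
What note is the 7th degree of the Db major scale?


Major scale pattern: W-W-H-W-W-W-H (2-2-1-2-2-2-1 semitones)
Starting from Db:
  Db + 2 semitones → Eb
  Eb + 2 semitones → F
  F + 1 semitone → Gb
  Gb + 2 semitones → Ab
  Ab + 2 semitones → Bb
  Bb + 2 semitones → C
  C + 1 semitone → Db
Scale: Db Eb F Gb Ab Bb C
Degree 7 = C


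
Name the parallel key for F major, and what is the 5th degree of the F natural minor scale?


Solution.
Parallel keys share the same tonic but differ in mode
F major → parallel is F minor
F natural minor scale: F G Ab Bb C Db Eb
= F minor; 5th degree = C


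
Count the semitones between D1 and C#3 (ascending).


Absolute semitone position = octave×12 + chromatic position
D1: 1×12 + 2 = 14
C#3: 3×12 + 1 = 37
Difference = 37 - 14 = 23
= 23 semitones


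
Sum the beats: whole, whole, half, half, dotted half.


Reasoning:
Beat values:
  whole = 4 beats
  whole = 4 beats
  half = 2 beats
  half = 2 beats
  dotted half = 3 beats
Sum = 4 + 4 + 2 + 2 + 3
= 15 beats


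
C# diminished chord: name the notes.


Working:
Diminished triad = root + minor 3rd (3 semitones) + diminished 5th (6 semitones)
A triad on C# stacks thirds, so the chord tones use letter names C-E-G
Root: C#
Minor 3rd above C#: E
Diminished 5th above C#: G
Chord = C# E G


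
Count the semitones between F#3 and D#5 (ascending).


Absolute semitone position = octave×12 + chromatic position
F#3: 3×12 + 6 = 42
D#5: 5×12 + 3 = 63
Difference = 63 - 42 = 21
= 21 semitones


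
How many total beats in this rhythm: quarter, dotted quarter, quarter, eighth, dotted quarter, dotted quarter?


Step by step:
Beat values:
  quarter = 1 beat
  dotted quarter = 1.5 beats
  quarter = 1 beat
  eighth = 0.5 beats
  dotted quarter = 1.5 beats
  dotted quarter = 1.5 beats
Sum = 1 + 1.5 + 1 + 0.5 + 1.5 + 1.5
= 7 beats


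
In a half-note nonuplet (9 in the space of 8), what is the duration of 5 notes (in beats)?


Nonuplet: 9 notes occupy the space of 8 half notes
Space = 8 × 2 = 16 beats
Each nonuplet note = 16 / 9 = 16/9 beats
5 notes = 5 × 16/9 = 80/9
= 80/9 beats


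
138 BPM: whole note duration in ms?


One quarter-note beat = 60000 / BPM = 60000 / 138 ms
Whole note = 4 × quarter note
Duration = 4 × 60000 / 138 = 240000 / 138
= 1739.1 ms


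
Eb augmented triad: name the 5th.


Augmented triad = root + major 3rd (4 semitones) + augmented 5th (8 semitones)
A triad on Eb stacks thirds, so the chord tones use letter names E-G-B
Root: Eb
Major 3rd above Eb: G
Augmented 5th above Eb: B
The 5th = B


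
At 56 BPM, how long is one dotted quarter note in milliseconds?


Let's work it out.
One quarter-note beat = 60000 / BPM = 60000 / 56 ms
Dotted quarter note = 3/2 × quarter note
Duration = 3/2 × 60000 / 56 = 90000 / 56
= 1607.1 ms


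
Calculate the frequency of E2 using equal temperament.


f = 440 × 2^(n/12) where n = semitones from A4
E2: -29 semitones from A4
f = 440 × 2^(-29/12)
f = 82.41 Hz


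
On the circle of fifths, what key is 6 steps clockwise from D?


Working:
Each clockwise step on the circle of fifths moves up a perfect 5th
From D: D → A → E → B → F#/Gb → Db → Ab
= Ab


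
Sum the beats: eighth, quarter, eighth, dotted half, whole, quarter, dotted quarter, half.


Step by step:
Beat values:
  eighth = 0.5 beats
  quarter = 1 beat
  eighth = 0.5 beats
  dotted half = 3 beats
  whole = 4 beats
  quarter = 1 beat
  dotted quarter = 1.5 beats
  half = 2 beats
Sum = 0.5 + 1 + 0.5 + 3 + 4 + 1 + 1.5 + 2
= 13.5 beats


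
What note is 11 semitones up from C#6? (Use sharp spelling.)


C#6: chromatic position 1 in octave 6 → absolute = 6×12 + 1 = 73
Transpose up 11: 73 + 11 = 84
84 = 7×12 + 0 → C in octave 7
Result = C7


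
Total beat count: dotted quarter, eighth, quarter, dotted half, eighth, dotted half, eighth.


Working:
Beat values:
  dotted quarter = 1.5 beats
  eighth = 0.5 beats
  quarter = 1 beat
  dotted half = 3 beats
  eighth = 0.5 beats
  dotted half = 3 beats
  eighth = 0.5 beats
Sum = 1.5 + 0.5 + 1 + 3 + 0.5 + 3 + 0.5
= 10 beats


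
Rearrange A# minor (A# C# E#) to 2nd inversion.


Working:
Root position: A# C# E#
2nd inversion: move root and 3rd up an octave
Bass note: E#
Notes (bottom to top) = E# A# C#


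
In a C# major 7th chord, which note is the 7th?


Major 7th chord = root + major 3rd + perfect 5th + major 7th
Seventh chords stack in thirds, so the letter names are C-E-G-B
Root: C#
Major 3rd above C#: E#
Perfect 5th above C#: G#
Major 7th above C#: B#
The 7th = B#


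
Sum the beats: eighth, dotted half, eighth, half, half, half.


Step by step:
Beat values:
  eighth = 0.5 beats
  dotted half = 3 beats
  eighth = 0.5 beats
  half = 2 beats
  half = 2 beats
  half = 2 beats
Sum = 0.5 + 3 + 0.5 + 2 + 2 + 2
= 10 beats


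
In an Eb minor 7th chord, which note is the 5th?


Reasoning:
Minor 7th chord = root + minor 3rd + perfect 5th + minor 7th
Seventh chords stack in thirds, so the letter names are E-G-B-D
Root: Eb
Minor 3rd above Eb: Gb
Perfect 5th above Eb: Bb
Minor 7th above Eb: Db
The 5th = Bb


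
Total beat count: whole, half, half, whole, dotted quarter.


Step by step:
Beat values:
  whole = 4 beats
  half = 2 beats
  half = 2 beats
  whole = 4 beats
  dotted quarter = 1.5 beats
Sum = 4 + 2 + 2 + 4 + 1.5
= 13.5 beats


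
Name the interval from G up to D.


Let's work it out.
Letter names: G → D spans 5 letter names → a 5th
Semitones: G → D = 7 half-steps
A 5th of 7 semitones is a perfect 5th
= perfect 5th


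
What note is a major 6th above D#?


Working:
A 6th spans 6 letter names, so from D we land on B
A major 6th = 9 semitones above D#
Spell B at that pitch: B#
= B#


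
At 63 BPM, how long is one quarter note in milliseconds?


One quarter-note beat = 60000 / BPM = 60000 / 63 ms
Duration = 60000 / 63
= 952.4 ms


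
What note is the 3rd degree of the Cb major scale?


Let's work it out.
Major scale pattern: W-W-H-W-W-W-H (2-2-1-2-2-2-1 semitones)
Starting from Cb:
  Cb + 2 semitones → Db
  Db + 2 semitones → Eb
  Eb + 1 semitone → Fb
  Fb + 2 semitones → Gb
  Gb + 2 semitones → Ab
  Ab + 2 semitones → Bb
  Bb + 1 semitone → Cb
Scale: Cb Db Eb Fb Gb Ab Bb
Degree 3 = Eb


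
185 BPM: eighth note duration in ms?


One quarter-note beat = 60000 / BPM = 60000 / 185 ms
Eighth note = 1/2 × quarter note
Duration = 1/2 × 60000 / 185 = 30000 / 185
= 162.2 ms


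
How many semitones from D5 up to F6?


Absolute semitone position = octave×12 + chromatic position
D5: 5×12 + 2 = 62
F6: 6×12 + 5 = 77
Difference = 77 - 62 = 15
= 15 semitones


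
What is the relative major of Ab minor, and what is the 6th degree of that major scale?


The relative major shares the key signature and is a minor 3rd above the minor tonic
A minor 3rd above Ab is Cb
→ relative major of Ab minor is Cb major
Cb major scale: Cb Db Eb Fb Gb Ab Bb
= Cb major; 6th degree = Ab


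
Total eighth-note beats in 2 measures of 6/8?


Solution.
Time signature 6/8: the bottom number 8 means the eighth note gets one count
The top number 6 means 6 eighth-note beats per measure
Total = 6 × 2 measures
= 12 eighth-note beats


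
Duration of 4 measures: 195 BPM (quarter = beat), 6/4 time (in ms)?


Quarter-note beat duration = 60000 / 195 ms
Beats per measure (6/4) = 6
One measure = 6 × 60000 / 195 = 360000 / 195 ms
4 measures = 4 × 360000 / 195 = 1440000 / 195
= 7384.6 ms


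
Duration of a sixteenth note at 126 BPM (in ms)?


Solution.
One quarter-note beat = 60000 / BPM = 60000 / 126 ms
Sixteenth note = 1/4 × quarter note
Duration = 1/4 × 60000 / 126 = 15000 / 126
= 119.0 ms


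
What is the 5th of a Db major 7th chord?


Step by step:
Major 7th chord = root + major 3rd + perfect 5th + major 7th
Seventh chords stack in thirds, so the letter names are D-F-A-C
Root: Db
Major 3rd above Db: F
Perfect 5th above Db: Ab
Major 7th above Db: C
The 5th = Ab


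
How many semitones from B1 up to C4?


Solution.
Absolute semitone position = octave×12 + chromatic position
B1: 1×12 + 11 = 23
C4: 4×12 + 0 = 48
Difference = 48 - 23 = 25
= 25 semitones


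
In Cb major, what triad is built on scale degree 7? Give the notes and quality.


Reasoning:
Cb major scale: Cb Db Eb Fb Gb Ab Bb
Diatonic triad on degree 7 stacks scale notes 7, 2, 4: Bb Db Fb
Bb→Db = 3 semitones; Bb→Fb = 6 semitones → diminished triad
= Bb Db Fb (diminished)


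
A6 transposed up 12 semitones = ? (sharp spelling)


Working:
A6: chromatic position 9 in octave 6 → absolute = 6×12 + 9 = 81
Transpose up 12: 81 + 12 = 93
93 = 7×12 + 9 → A in octave 7
Result = A7


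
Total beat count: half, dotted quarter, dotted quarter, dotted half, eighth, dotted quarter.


Solution.
Beat values:
  half = 2 beats
  dotted quarter = 1.5 beats
  dotted quarter = 1.5 beats
  dotted half = 3 beats
  eighth = 0.5 beats
  dotted quarter = 1.5 beats
Sum = 2 + 1.5 + 1.5 + 3 + 0.5 + 1.5
= 10 beats


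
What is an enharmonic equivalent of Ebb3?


Working:
Enharmonic notes sound the same pitch but are spelled with different letter names
Ebb and D name the same pitch class
= D3


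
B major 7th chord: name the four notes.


Major 7th chord = root + major 3rd + perfect 5th + major 7th
Seventh chords stack in thirds, so the letter names are B-D-F-A
Root: B
Major 3rd above B: D#
Perfect 5th above B: F#
Major 7th above B: A#
Chord = B D# F# A#


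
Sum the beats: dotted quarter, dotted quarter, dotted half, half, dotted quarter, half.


Reasoning:
Beat values:
  dotted quarter = 1.5 beats
  dotted quarter = 1.5 beats
  dotted half = 3 beats
  half = 2 beats
  dotted quarter = 1.5 beats
  half = 2 beats
Sum = 1.5 + 1.5 + 3 + 2 + 1.5 + 2
= 11.5 beats


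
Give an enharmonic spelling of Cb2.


Step by step:
Enharmonic notes sound the same pitch but are spelled with different letter names
Cb and B name the same pitch class
Octave numbers change at C, so Cb2 = B1
= B1


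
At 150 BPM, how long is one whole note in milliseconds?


One quarter-note beat = 60000 / BPM = 60000 / 150 ms
Whole note = 4 × quarter note
Duration = 4 × 60000 / 150 = 240000 / 150
= 1600.0 ms


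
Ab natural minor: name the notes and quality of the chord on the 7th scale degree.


Let's work it out.
Ab natural minor scale: Ab Bb Cb Db Eb Fb Gb
Diatonic triad on degree 7 stacks scale notes 7, 2, 4: Gb Bb Db
Gb→Bb = 4 semitones; Gb→Db = 7 semitones → major triad
= Gb Bb Db (major)


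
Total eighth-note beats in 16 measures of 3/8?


Working:
Time signature 3/8: the bottom number 8 means the eighth note gets one count
The top number 3 means 3 eighth-note beats per measure
Total = 3 × 16 measures
= 48 eighth-note beats


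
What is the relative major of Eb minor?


Working:
The relative major shares the key signature and is a minor 3rd above the minor tonic
A minor 3rd above Eb is Gb
→ relative major of Eb minor is Gb major
= Gb major


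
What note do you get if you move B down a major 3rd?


Let's work it out.
major 3rd: 3 letter names, 4 semitones
Letter: B - 2 → G
Pitch: B - 4 semitones, spelled as a G → G
= G


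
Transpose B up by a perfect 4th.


Solution.
perfect 4th: 4 letter names, 5 semitones
Letter: B + 3 → E
Pitch: B + 5 semitones, spelled as an E → E
= E


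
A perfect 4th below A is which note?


Working:
A 4th spans 4 letter names, so from A we land on E
A perfect 4th = 5 semitones below A
Spell E at that pitch: E
= E


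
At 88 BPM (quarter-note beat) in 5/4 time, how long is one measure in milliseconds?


Quarter-note beat duration = 60000 / 88 ms
Beats per measure (5/4) = 5
One measure = 5 × 60000 / 88 = 300000 / 88 ms
= 3409.1 ms


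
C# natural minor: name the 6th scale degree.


Working:
Natural minor scale pattern: W-H-W-W-H-W-W (2-1-2-2-1-2-2 semitones)
Starting from C#:
  C# + 2 semitones → D#
  D# + 1 semitone → E
  E + 2 semitones → F#
  F# + 2 semitones → G#
  G# + 1 semitone → A
  A + 2 semitones → B
  B + 2 semitones → C#
Scale: C# D# E F# G# A B
Degree 6 = A


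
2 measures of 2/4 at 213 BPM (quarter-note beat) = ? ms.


Step by step:
Quarter-note beat duration = 60000 / 213 ms
Beats per measure (2/4) = 2
One measure = 2 × 60000 / 213 = 120000 / 213 ms
2 measures = 2 × 120000 / 213 = 240000 / 213
= 1126.8 ms


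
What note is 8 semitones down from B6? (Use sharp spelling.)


B6: chromatic position 11 in octave 6 → absolute = 6×12 + 11 = 83
Transpose down 8: 83 - 8 = 75
75 = 6×12 + 3 → D# in octave 6
Result = D#6


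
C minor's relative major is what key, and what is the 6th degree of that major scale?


Reasoning:
The relative major shares the key signature and is a minor 3rd above the minor tonic
A minor 3rd above C is Eb
→ relative major of C minor is Eb major
Eb major scale: Eb F G Ab Bb C D
= Eb major; 6th degree = C


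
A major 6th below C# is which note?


Reasoning:
A 6th spans 6 letter names, so from C we land on E
A major 6th = 9 semitones below C#
Spell E at that pitch: E
= E


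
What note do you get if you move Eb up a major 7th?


major 7th: 7 letter names, 11 semitones
Letter: E + 6 → D
Pitch: Eb + 11 semitones, spelled as a D → D
= D


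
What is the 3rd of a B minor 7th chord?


Minor 7th chord = root + minor 3rd + perfect 5th + minor 7th
Seventh chords stack in thirds, so the letter names are B-D-F-A
Root: B
Minor 3rd above B: D
Perfect 5th above B: F#
Minor 7th above B: A
The 3rd = D
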